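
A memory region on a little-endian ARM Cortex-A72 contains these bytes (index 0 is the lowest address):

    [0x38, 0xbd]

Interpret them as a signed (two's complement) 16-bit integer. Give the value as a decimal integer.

-17096

Little-endian stores the least-significant byte at the lowest address.
Reassemble most-significant byte first: BD 38 → 0xBD38.
Top bit is set, so as a signed 16-bit value this is 0xBD38 − 2^16 = -17096.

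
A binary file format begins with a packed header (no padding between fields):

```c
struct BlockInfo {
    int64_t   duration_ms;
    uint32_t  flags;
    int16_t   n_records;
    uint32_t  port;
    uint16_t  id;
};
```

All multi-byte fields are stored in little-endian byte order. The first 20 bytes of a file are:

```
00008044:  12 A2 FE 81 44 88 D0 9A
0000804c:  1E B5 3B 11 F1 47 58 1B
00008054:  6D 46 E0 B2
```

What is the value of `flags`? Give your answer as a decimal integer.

`flags` follows `duration_ms` (8 bytes), so it starts at byte offset 8 and occupies 4 bytes.
Bytes at offsets 8..11: 1E B5 3B 11.
In little-endian order the low byte comes first in memory.
Reassemble most-significant byte first: 11 3B B5 1E → 0x113BB51E.
0x113BB51E = 289125662.

289125662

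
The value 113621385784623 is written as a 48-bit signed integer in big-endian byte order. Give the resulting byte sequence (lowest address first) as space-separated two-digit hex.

67 56 8A 56 AD 2F

113621385784623 in hexadecimal, padded to 48 bits, is 0x67568A56AD2F.
Split into bytes (most-significant first): 67 56 8A 56 AD 2F.
In big-endian order the high byte comes first in memory.
So the memory order matches the most-significant-first order: 67 56 8A 56 AD 2F.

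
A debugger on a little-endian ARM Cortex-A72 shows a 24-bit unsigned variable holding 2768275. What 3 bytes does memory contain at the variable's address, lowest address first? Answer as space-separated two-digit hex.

2768275 in hexadecimal, padded to 24 bits, is 0x2A3D93.
Split into bytes (most-significant first): 2A 3D 93.
Little-endian: lowest address holds the least-significant byte.
So at ascending addresses the bytes are 93 3D 2A.

93 3D 2A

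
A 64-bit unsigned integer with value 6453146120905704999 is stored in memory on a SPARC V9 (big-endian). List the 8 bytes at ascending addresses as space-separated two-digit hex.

59 8E 2E 34 EC 46 46 27

6453146120905704999 in hexadecimal, padded to 64 bits, is 0x598E2E34EC464627.
Split into bytes (most-significant first): 59 8E 2E 34 EC 46 46 27.
Big-endian stores the most-significant byte at the lowest address.
So the memory order matches the most-significant-first order: 59 8E 2E 34 EC 46 46 27.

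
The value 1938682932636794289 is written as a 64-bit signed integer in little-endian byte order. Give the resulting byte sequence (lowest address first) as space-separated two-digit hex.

B1 BD ED 0B DB 95 E7 1A

1938682932636794289 in hexadecimal, padded to 64 bits, is 0x1AE795DB0BEDBDB1.
Split into bytes (most-significant first): 1A E7 95 DB 0B ED BD B1.
In little-endian order the low byte comes first in memory.
So at ascending addresses the bytes are B1 BD ED 0B DB 95 E7 1A.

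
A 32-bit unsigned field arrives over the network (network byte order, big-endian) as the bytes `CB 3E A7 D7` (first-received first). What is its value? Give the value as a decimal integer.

In big-endian order the high byte comes first in memory.
The bytes are already most-significant first: 0xCB3EA7D7.
0xCB3EA7D7 = 3409881047.

3409881047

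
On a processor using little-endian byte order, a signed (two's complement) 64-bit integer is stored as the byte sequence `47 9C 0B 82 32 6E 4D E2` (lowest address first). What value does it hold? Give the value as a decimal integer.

Little-endian: lowest address holds the least-significant byte.
Reassemble most-significant byte first: E2 4D 6E 32 82 0B 9C 47 → 0xE24D6E32820B9C47.
Top bit is set, so as a signed 64-bit value this is 0xE24D6E32820B9C47 − 2^64 = -2139933084721898425.

-2139933084721898425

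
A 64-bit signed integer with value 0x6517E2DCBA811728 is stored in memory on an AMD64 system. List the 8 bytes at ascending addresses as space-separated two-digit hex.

Split into bytes (most-significant first): 65 17 E2 DC BA 81 17 28.
Little-endian stores the least-significant byte at the lowest address.
So at ascending addresses the bytes are 28 17 81 BA DC E2 17 65.

28 17 81 BA DC E2 17 65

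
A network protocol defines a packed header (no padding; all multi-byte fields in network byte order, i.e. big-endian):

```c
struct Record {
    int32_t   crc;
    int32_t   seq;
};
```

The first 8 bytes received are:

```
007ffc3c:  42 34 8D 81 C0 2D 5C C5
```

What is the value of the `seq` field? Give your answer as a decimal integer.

`seq` follows `crc` (4 bytes), so it starts at byte offset 4 and occupies 4 bytes.
Bytes at offsets 4..7: C0 2D 5C C5.
In big-endian order the high byte comes first in memory.
The bytes are already most-significant first: 0xC02D5CC5.
Top bit is set, so as a signed 32-bit value this is 0xC02D5CC5 − 2^32 = -1070768955.

-1070768955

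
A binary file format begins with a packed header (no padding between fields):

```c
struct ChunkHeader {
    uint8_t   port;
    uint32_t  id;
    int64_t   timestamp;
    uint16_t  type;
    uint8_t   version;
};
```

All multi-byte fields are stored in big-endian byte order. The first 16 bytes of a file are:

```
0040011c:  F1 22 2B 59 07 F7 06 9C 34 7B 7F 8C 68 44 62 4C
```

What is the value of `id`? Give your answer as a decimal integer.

573266183

`id` follows `port` (1 byte), so it starts at byte offset 1 and occupies 4 bytes.
Bytes at offsets 1..4: 22 2B 59 07.
Big-endian stores the most-significant byte at the lowest address.
The bytes are already most-significant first: 0x222B5907.
0x222B5907 = 573266183.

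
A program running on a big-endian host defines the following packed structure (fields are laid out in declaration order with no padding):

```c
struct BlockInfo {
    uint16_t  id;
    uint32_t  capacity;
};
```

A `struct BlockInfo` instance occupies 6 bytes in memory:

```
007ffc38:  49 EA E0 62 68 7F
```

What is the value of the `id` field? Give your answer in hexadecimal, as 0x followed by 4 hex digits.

`id` is the first field, at byte offset 0, occupying 2 bytes.
Bytes at offsets 0..1: 49 EA.
Big-endian stores the most-significant byte at the lowest address.
The bytes are already most-significant first: 0x49EA.

0x49EA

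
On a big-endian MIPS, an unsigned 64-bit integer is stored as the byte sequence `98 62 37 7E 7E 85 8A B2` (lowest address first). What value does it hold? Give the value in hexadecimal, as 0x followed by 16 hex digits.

0x9862377E7E858AB2

In big-endian order the high byte comes first in memory.
The bytes are already most-significant first: 0x9862377E7E858AB2.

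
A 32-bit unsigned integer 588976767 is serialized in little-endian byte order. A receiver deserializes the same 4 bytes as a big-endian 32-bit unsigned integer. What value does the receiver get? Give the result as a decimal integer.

588976767 in 32-bit hexadecimal is 0x231B127F.
Stored little-endian, the bytes at ascending addresses are 7F 12 1B 23.
Read back as big-endian, the last byte is least significant, giving 0x7F121B23.
0x7F121B23 = 2131893027.

2131893027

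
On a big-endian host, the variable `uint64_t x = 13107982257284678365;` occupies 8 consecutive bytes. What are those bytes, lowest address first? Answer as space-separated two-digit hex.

13107982257284678365 in hexadecimal, padded to 64 bits, is 0xB5E8E869F79382DD.
Split into bytes (most-significant first): B5 E8 E8 69 F7 93 82 DD.
Big-endian: lowest address holds the most-significant byte.
So the memory order matches the most-significant-first order: B5 E8 E8 69 F7 93 82 DD.

B5 E8 E8 69 F7 93 82 DD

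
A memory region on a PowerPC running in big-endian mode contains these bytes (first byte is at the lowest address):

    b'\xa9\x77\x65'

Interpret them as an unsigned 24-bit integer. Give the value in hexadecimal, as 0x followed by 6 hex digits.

Big-endian stores the most-significant byte at the lowest address.
The bytes are already most-significant first: 0xA97765.

0xA97765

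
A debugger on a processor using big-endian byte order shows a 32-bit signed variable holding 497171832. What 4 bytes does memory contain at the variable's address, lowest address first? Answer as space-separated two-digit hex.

497171832 in hexadecimal, padded to 32 bits, is 0x1DA23D78.
Split into bytes (most-significant first): 1D A2 3D 78.
Big-endian stores the most-significant byte at the lowest address.
So the memory order matches the most-significant-first order: 1D A2 3D 78.

1D A2 3D 78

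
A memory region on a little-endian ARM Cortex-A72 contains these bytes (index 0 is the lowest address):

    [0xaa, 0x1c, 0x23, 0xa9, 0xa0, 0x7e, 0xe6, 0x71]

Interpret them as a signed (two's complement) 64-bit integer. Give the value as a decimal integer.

Little-endian: lowest address holds the least-significant byte.
Reassemble most-significant byte first: 71 E6 7E A0 A9 23 1C AA → 0x71E67EA0A9231CAA.
0x71E67EA0A9231CAA = 8207386599426825386.

8207386599426825386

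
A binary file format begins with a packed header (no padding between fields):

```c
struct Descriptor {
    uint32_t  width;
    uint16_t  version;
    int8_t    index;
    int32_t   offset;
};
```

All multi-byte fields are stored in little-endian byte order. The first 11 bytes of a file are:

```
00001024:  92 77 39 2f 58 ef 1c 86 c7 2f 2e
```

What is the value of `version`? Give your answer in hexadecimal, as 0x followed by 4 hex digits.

0xEF58

`version` follows `width` (4 bytes), so it starts at byte offset 4 and occupies 2 bytes.
Bytes at offsets 4..5: 58 EF.
Little-endian: lowest address holds the least-significant byte.
Reassemble most-significant byte first: EF 58 → 0xEF58.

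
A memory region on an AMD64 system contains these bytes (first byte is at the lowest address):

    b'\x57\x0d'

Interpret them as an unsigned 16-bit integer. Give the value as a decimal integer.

Little-endian stores the least-significant byte at the lowest address.
Reassemble most-significant byte first: 0D 57 → 0x0D57.
0x0D57 = 3415.

3415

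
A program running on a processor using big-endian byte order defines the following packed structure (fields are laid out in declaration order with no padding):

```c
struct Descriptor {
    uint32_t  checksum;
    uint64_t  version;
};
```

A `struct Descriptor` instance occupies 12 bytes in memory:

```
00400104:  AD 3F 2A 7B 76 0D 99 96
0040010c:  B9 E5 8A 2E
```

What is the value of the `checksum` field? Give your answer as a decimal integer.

2906598011

`checksum` is the first field, at byte offset 0, occupying 4 bytes.
Bytes at offsets 0..3: AD 3F 2A 7B.
Big-endian: lowest address holds the most-significant byte.
The bytes are already most-significant first: 0xAD3F2A7B.
0xAD3F2A7B = 2906598011.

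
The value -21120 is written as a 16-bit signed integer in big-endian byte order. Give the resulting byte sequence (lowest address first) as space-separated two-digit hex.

Two's complement of -21120 in 16 bits: 21120 = 0x5280; invert → 0xAD7F; add 1 → 0xAD80.
Split into bytes (most-significant first): AD 80.
Big-endian: lowest address holds the most-significant byte.
So the memory order matches the most-significant-first order: AD 80.

AD 80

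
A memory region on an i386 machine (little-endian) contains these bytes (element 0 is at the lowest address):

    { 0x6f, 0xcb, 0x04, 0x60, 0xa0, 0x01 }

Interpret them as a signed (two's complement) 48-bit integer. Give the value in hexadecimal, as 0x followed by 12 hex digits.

0x01A06004CB6F

Little-endian: lowest address holds the least-significant byte.
Reassemble most-significant byte first: 01 A0 60 04 CB 6F → 0x01A06004CB6F.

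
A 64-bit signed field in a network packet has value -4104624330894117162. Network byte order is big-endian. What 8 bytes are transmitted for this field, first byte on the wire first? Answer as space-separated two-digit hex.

Two's complement of -4104624330894117162 in 64 bits: 4104624330894117162 = 0x38F68E14EB5E892A; invert → 0xC70971EB14A176D5; add 1 → 0xC70971EB14A176D6.
Split into bytes (most-significant first): C7 09 71 EB 14 A1 76 D6.
In big-endian order the high byte comes first in memory.
So the memory order matches the most-significant-first order: C7 09 71 EB 14 A1 76 D6.

C7 09 71 EB 14 A1 76 D6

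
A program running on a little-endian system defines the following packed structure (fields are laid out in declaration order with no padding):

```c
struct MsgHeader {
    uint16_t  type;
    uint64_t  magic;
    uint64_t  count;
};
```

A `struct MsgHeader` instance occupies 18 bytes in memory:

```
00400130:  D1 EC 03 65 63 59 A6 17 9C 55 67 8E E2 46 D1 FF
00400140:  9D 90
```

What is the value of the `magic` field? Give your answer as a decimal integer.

6168831592822433027

`magic` follows `type` (2 bytes), so it starts at byte offset 2 and occupies 8 bytes.
Bytes at offsets 2..9: 03 65 63 59 A6 17 9C 55.
In little-endian order the low byte comes first in memory.
Reassemble most-significant byte first: 55 9C 17 A6 59 63 65 03 → 0x559C17A659636503.
0x559C17A659636503 = 6168831592822433027.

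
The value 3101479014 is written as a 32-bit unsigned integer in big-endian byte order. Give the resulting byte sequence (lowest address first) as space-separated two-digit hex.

B8 DC D0 66

3101479014 in hexadecimal, padded to 32 bits, is 0xB8DCD066.
Split into bytes (most-significant first): B8 DC D0 66.
Big-endian stores the most-significant byte at the lowest address.
So the memory order matches the most-significant-first order: B8 DC D0 66.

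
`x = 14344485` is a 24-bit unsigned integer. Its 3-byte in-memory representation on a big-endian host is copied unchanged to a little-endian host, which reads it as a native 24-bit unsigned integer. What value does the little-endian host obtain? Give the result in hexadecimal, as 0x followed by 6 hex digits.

14344485 in 24-bit hexadecimal is 0xDAE125.
Stored big-endian, the bytes at ascending addresses are DA E1 25.
Read back as little-endian, the first byte is least significant, giving 0x25E1DA.

0x25E1DA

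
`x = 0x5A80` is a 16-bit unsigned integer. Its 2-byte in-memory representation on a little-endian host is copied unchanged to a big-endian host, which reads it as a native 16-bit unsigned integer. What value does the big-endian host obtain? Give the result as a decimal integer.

32858

Stored little-endian, the bytes at ascending addresses are 80 5A.
Read back as big-endian, the last byte is least significant, giving 0x805A.
0x805A = 32858.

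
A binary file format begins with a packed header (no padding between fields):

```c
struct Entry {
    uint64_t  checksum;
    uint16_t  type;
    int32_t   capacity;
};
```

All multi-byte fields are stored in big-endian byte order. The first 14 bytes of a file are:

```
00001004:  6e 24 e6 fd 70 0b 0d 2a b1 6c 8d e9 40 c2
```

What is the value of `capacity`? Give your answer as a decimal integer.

`capacity` follows `checksum` (8 B), `type` (2 B), so it starts at offset 8 + 2 = 10 and occupies 4 bytes.
Bytes at offsets 10..13: 8D E9 40 C2.
In big-endian order the high byte comes first in memory.
The bytes are already most-significant first: 0x8DE940C2.
Top bit is set, so as a signed 32-bit value this is 0x8DE940C2 − 2^32 = -1914093374.

-1914093374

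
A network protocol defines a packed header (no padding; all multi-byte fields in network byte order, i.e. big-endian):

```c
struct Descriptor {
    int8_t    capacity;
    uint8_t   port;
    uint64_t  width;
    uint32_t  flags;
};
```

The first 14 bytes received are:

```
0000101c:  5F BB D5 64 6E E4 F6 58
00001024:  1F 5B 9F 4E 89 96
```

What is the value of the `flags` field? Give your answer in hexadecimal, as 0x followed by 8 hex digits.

`flags` follows `capacity` (1 B), `port` (1 B), `width` (8 B), so it starts at offset 1 + 1 + 8 = 10 and occupies 4 bytes.
Bytes at offsets 10..13: 9F 4E 89 96.
In big-endian order the high byte comes first in memory.
The bytes are already most-significant first: 0x9F4E8996.

0x9F4E8996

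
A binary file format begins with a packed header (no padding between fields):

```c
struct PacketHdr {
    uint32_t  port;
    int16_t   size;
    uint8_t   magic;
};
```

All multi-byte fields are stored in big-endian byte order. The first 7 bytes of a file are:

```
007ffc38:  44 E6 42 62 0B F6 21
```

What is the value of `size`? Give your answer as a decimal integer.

3062

`size` follows `port` (4 bytes), so it starts at byte offset 4 and occupies 2 bytes.
Bytes at offsets 4..5: 0B F6.
In big-endian order the high byte comes first in memory.
The bytes are already most-significant first: 0x0BF6.
0x0BF6 = 3062.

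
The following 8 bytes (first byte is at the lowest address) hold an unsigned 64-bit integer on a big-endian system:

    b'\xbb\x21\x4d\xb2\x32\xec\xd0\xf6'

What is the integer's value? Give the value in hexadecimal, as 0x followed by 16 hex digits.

0xBB214DB232ECD0F6

Big-endian: lowest address holds the most-significant byte.
The bytes are already most-significant first: 0xBB214DB232ECD0F6.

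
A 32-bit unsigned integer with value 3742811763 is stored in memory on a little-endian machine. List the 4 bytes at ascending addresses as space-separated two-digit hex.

3742811763 in hexadecimal, padded to 32 bits, is 0xDF16C673.
Split into bytes (most-significant first): DF 16 C6 73.
Little-endian: lowest address holds the least-significant byte.
So at ascending addresses the bytes are 73 C6 16 DF.

73 C6 16 DF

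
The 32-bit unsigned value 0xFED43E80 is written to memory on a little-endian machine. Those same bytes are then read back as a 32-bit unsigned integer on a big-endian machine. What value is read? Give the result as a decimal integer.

2151601406

Stored little-endian, the bytes at ascending addresses are 80 3E D4 FE.
Read back as big-endian, the last byte is least significant, giving 0x803ED4FE.
0x803ED4FE = 2151601406.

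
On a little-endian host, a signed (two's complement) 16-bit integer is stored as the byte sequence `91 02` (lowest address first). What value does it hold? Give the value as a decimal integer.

Little-endian: lowest address holds the least-significant byte.
Reassemble most-significant byte first: 02 91 → 0x0291.
0x0291 = 657.

657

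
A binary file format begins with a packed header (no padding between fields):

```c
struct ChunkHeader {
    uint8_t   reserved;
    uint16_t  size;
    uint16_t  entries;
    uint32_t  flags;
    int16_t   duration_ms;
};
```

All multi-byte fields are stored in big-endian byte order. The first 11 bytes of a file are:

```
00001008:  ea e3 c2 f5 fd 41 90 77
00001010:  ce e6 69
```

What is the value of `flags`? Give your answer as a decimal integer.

`flags` follows `reserved` (1 B), `size` (2 B), `entries` (2 B), so it starts at offset 1 + 2 + 2 = 5 and occupies 4 bytes.
Bytes at offsets 5..8: 41 90 77 CE.
In big-endian order the high byte comes first in memory.
The bytes are already most-significant first: 0x419077CE.
0x419077CE = 1099986894.

1099986894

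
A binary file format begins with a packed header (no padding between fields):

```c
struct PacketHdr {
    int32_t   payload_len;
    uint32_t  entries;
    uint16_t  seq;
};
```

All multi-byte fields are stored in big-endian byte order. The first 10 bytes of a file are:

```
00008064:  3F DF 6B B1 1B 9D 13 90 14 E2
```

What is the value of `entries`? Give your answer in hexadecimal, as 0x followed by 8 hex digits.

0x1B9D1390

`entries` follows `payload_len` (4 bytes), so it starts at byte offset 4 and occupies 4 bytes.
Bytes at offsets 4..7: 1B 9D 13 90.
Big-endian stores the most-significant byte at the lowest address.
The bytes are already most-significant first: 0x1B9D1390.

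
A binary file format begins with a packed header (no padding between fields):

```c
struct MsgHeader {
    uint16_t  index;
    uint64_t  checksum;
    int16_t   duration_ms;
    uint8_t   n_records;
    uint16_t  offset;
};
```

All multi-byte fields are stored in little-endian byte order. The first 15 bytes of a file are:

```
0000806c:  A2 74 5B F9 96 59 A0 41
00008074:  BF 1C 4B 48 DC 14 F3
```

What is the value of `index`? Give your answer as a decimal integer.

`index` is the first field, at byte offset 0, occupying 2 bytes.
Bytes at offsets 0..1: A2 74.
Little-endian: lowest address holds the least-significant byte.
Reassemble most-significant byte first: 74 A2 → 0x74A2.
0x74A2 = 29858.

29858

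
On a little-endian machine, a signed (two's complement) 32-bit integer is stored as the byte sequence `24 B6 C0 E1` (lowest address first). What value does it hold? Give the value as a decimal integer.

Little-endian: lowest address holds the least-significant byte.
Reassemble most-significant byte first: E1 C0 B6 24 → 0xE1C0B624.
Top bit is set, so as a signed 32-bit value this is 0xE1C0B624 − 2^32 = -507464156.

-507464156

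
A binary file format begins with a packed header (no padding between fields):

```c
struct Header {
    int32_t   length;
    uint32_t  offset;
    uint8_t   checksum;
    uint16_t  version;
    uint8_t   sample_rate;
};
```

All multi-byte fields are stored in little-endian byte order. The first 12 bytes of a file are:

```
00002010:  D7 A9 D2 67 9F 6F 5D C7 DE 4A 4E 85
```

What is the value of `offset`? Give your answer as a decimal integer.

3344789407

`offset` follows `length` (4 bytes), so it starts at byte offset 4 and occupies 4 bytes.
Bytes at offsets 4..7: 9F 6F 5D C7.
Little-endian stores the least-significant byte at the lowest address.
Reassemble most-significant byte first: C7 5D 6F 9F → 0xC75D6F9F.
0xC75D6F9F = 3344789407.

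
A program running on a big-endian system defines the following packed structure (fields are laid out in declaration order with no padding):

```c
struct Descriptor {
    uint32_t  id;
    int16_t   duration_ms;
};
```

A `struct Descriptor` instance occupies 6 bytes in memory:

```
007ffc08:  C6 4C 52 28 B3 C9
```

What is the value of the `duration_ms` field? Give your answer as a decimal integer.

-19511

`duration_ms` follows `id` (4 bytes), so it starts at byte offset 4 and occupies 2 bytes.
Bytes at offsets 4..5: B3 C9.
Big-endian stores the most-significant byte at the lowest address.
The bytes are already most-significant first: 0xB3C9.
Top bit is set, so as a signed 16-bit value this is 0xB3C9 − 2^16 = -19511.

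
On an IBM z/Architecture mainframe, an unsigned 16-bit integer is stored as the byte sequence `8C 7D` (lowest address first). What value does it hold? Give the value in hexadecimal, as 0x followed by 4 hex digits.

0x8C7D

Big-endian: lowest address holds the most-significant byte.
The bytes are already most-significant first: 0x8C7D.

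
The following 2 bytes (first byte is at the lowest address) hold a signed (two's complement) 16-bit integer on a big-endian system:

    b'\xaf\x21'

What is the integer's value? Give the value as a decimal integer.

-20703

Big-endian stores the most-significant byte at the lowest address.
The bytes are already most-significant first: 0xAF21.
Top bit is set, so as a signed 16-bit value this is 0xAF21 − 2^16 = -20703.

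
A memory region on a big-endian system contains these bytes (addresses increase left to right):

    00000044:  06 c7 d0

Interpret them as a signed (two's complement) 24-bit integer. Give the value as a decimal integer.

444368

Big-endian stores the most-significant byte at the lowest address.
The bytes are already most-significant first: 0x06C7D0.
0x06C7D0 = 444368.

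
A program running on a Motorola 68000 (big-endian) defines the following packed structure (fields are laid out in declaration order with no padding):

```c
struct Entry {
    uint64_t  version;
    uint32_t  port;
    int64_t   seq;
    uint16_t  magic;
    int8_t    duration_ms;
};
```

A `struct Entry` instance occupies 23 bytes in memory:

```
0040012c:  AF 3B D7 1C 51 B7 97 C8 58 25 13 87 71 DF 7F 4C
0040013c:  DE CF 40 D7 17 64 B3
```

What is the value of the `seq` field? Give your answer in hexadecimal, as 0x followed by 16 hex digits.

`seq` follows `version` (8 B), `port` (4 B), so it starts at offset 8 + 4 = 12 and occupies 8 bytes.
Bytes at offsets 12..19: 71 DF 7F 4C DE CF 40 D7.
Big-endian stores the most-significant byte at the lowest address.
The bytes are already most-significant first: 0x71DF7F4CDECF40D7.

0x71DF7F4CDECF40D7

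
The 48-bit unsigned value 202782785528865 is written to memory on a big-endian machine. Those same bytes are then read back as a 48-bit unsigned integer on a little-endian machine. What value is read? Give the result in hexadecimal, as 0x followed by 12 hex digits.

202782785528865 in 48-bit hexadecimal is 0xB86E0BE5E421.
Stored big-endian, the bytes at ascending addresses are B8 6E 0B E5 E4 21.
Read back as little-endian, the first byte is least significant, giving 0x21E4E50B6EB8.

0x21E4E50B6EB8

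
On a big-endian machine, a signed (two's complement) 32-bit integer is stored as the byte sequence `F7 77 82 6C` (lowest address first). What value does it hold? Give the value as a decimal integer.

Big-endian: lowest address holds the most-significant byte.
The bytes are already most-significant first: 0xF777826C.
Top bit is set, so as a signed 32-bit value this is 0xF777826C − 2^32 = -143162772.

-143162772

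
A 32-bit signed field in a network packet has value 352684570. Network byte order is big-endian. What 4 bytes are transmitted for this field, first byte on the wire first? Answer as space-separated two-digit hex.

352684570 in hexadecimal, padded to 32 bits, is 0x15058A1A.
Split into bytes (most-significant first): 15 05 8A 1A.
In big-endian order the high byte comes first in memory.
So the memory order matches the most-significant-first order: 15 05 8A 1A.

15 05 8A 1A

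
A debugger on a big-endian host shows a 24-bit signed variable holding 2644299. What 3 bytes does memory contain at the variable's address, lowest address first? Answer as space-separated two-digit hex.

28 59 4B

2644299 in hexadecimal, padded to 24 bits, is 0x28594B.
Split into bytes (most-significant first): 28 59 4B.
Big-endian: lowest address holds the most-significant byte.
So the memory order matches the most-significant-first order: 28 59 4B.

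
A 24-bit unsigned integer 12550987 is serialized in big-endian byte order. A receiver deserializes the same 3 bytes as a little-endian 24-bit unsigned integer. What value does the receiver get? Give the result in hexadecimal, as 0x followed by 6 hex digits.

0x4B83BF

12550987 in 24-bit hexadecimal is 0xBF834B.
Stored big-endian, the bytes at ascending addresses are BF 83 4B.
Read back as little-endian, the first byte is least significant, giving 0x4B83BF.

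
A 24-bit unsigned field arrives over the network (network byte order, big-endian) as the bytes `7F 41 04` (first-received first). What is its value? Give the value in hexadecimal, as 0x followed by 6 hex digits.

0x7F4104

In big-endian order the high byte comes first in memory.
The bytes are already most-significant first: 0x7F4104.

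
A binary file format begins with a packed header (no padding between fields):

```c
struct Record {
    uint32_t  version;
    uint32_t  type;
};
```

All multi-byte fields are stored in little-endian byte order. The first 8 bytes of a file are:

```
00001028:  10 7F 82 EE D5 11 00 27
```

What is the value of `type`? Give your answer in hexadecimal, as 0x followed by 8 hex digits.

`type` follows `version` (4 bytes), so it starts at byte offset 4 and occupies 4 bytes.
Bytes at offsets 4..7: D5 11 00 27.
Little-endian stores the least-significant byte at the lowest address.
Reassemble most-significant byte first: 27 00 11 D5 → 0x270011D5.

0x270011D5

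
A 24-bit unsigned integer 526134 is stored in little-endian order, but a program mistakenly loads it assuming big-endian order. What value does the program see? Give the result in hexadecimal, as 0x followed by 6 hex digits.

0x360708

526134 in 24-bit hexadecimal is 0x080736.
Stored little-endian, the bytes at ascending addresses are 36 07 08.
Read back as big-endian, the last byte is least significant, giving 0x360708.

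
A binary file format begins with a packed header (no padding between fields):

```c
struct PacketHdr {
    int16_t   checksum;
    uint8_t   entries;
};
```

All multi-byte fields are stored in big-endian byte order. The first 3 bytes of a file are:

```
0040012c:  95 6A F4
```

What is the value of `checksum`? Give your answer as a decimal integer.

-27286

`checksum` is the first field, at byte offset 0, occupying 2 bytes.
Bytes at offsets 0..1: 95 6A.
Big-endian: lowest address holds the most-significant byte.
The bytes are already most-significant first: 0x956A.
Top bit is set, so as a signed 16-bit value this is 0x956A − 2^16 = -27286.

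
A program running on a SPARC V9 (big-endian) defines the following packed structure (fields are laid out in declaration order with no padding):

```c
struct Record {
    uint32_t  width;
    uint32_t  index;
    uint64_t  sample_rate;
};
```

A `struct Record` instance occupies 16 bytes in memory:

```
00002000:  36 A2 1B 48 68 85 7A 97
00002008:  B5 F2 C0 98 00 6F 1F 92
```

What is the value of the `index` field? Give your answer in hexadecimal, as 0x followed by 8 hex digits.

`index` follows `width` (4 bytes), so it starts at byte offset 4 and occupies 4 bytes.
Bytes at offsets 4..7: 68 85 7A 97.
Big-endian stores the most-significant byte at the lowest address.
The bytes are already most-significant first: 0x68857A97.

0x68857A97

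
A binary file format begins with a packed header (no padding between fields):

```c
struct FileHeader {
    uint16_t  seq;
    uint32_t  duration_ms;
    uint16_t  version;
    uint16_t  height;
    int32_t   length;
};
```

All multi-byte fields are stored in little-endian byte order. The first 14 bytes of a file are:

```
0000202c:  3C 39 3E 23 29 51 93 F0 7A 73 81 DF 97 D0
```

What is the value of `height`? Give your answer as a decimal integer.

29562

`height` follows `seq` (2 B), `duration_ms` (4 B), `version` (2 B), so it starts at offset 2 + 4 + 2 = 8 and occupies 2 bytes.
Bytes at offsets 8..9: 7A 73.
In little-endian order the low byte comes first in memory.
Reassemble most-significant byte first: 73 7A → 0x737A.
0x737A = 29562.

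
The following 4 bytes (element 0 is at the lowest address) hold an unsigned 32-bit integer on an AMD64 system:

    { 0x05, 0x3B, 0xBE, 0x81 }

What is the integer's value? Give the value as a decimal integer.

Little-endian: lowest address holds the least-significant byte.
Reassemble most-significant byte first: 81 BE 3B 05 → 0x81BE3B05.
0x81BE3B05 = 2176727813.

2176727813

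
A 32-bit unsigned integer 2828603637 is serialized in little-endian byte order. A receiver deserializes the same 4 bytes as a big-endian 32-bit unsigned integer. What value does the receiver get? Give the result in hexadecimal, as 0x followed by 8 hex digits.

2828603637 in 32-bit hexadecimal is 0xA89910F5.
Stored little-endian, the bytes at ascending addresses are F5 10 99 A8.
Read back as big-endian, the last byte is least significant, giving 0xF51099A8.

0xF51099A8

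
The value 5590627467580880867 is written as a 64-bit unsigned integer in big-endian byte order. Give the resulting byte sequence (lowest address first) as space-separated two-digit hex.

4D 95 E6 0F B4 B3 37 E3

5590627467580880867 in hexadecimal, padded to 64 bits, is 0x4D95E60FB4B337E3.
Split into bytes (most-significant first): 4D 95 E6 0F B4 B3 37 E3.
In big-endian order the high byte comes first in memory.
So the memory order matches the most-significant-first order: 4D 95 E6 0F B4 B3 37 E3.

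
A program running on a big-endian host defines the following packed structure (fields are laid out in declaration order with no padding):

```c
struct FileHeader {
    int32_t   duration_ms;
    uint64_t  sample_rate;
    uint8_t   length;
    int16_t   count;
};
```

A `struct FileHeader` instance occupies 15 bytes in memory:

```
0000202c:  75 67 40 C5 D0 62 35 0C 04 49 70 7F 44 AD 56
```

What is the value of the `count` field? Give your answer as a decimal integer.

-21162

`count` follows `duration_ms` (4 B), `sample_rate` (8 B), `length` (1 B), so it starts at offset 4 + 8 + 1 = 13 and occupies 2 bytes.
Bytes at offsets 13..14: AD 56.
Big-endian: lowest address holds the most-significant byte.
The bytes are already most-significant first: 0xAD56.
Top bit is set, so as a signed 16-bit value this is 0xAD56 − 2^16 = -21162.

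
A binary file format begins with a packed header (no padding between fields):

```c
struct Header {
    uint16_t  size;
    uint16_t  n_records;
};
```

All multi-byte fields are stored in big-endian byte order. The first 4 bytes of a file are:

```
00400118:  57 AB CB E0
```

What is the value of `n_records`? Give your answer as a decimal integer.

52192

`n_records` follows `size` (2 bytes), so it starts at byte offset 2 and occupies 2 bytes.
Bytes at offsets 2..3: CB E0.
Big-endian stores the most-significant byte at the lowest address.
The bytes are already most-significant first: 0xCBE0.
0xCBE0 = 52192.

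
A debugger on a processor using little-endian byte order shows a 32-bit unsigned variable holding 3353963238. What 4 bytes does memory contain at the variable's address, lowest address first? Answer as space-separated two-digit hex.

3353963238 in hexadecimal, padded to 32 bits, is 0xC7E96AE6.
Split into bytes (most-significant first): C7 E9 6A E6.
Little-endian stores the least-significant byte at the lowest address.
So at ascending addresses the bytes are E6 6A E9 C7.

E6 6A E9 C7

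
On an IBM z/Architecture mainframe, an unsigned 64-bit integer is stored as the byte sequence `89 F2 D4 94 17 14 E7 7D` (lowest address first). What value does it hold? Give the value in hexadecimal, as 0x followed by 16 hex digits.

0x89F2D4941714E77D

Big-endian stores the most-significant byte at the lowest address.
The bytes are already most-significant first: 0x89F2D4941714E77D.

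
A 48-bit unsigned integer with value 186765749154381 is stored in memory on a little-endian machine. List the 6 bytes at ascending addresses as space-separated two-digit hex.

186765749154381 in hexadecimal, padded to 48 bits, is 0xA9DCCA22724D.
Split into bytes (most-significant first): A9 DC CA 22 72 4D.
In little-endian order the low byte comes first in memory.
So at ascending addresses the bytes are 4D 72 22 CA DC A9.

4D 72 22 CA DC A9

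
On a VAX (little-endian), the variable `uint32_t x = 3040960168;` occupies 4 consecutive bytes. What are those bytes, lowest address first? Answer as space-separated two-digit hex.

A8 5E 41 B5

3040960168 in hexadecimal, padded to 32 bits, is 0xB5415EA8.
Split into bytes (most-significant first): B5 41 5E A8.
Little-endian stores the least-significant byte at the lowest address.
So at ascending addresses the bytes are A8 5E 41 B5.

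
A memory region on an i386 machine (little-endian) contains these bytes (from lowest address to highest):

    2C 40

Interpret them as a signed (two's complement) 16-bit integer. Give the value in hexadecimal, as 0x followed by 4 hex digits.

0x402C

Little-endian: lowest address holds the least-significant byte.
Reassemble most-significant byte first: 40 2C → 0x402C.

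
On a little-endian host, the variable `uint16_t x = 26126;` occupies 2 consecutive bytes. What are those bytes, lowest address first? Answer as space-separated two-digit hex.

0E 66

26126 in hexadecimal, padded to 16 bits, is 0x660E.
Split into bytes (most-significant first): 66 0E.
Little-endian stores the least-significant byte at the lowest address.
So at ascending addresses the bytes are 0E 66.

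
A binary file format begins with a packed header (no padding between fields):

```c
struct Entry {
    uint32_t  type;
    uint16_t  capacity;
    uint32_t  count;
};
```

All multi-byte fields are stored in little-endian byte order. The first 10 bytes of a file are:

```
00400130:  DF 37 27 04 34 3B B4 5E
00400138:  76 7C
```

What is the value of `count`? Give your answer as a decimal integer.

`count` follows `type` (4 B), `capacity` (2 B), so it starts at offset 4 + 2 = 6 and occupies 4 bytes.
Bytes at offsets 6..9: B4 5E 76 7C.
In little-endian order the low byte comes first in memory.
Reassemble most-significant byte first: 7C 76 5E B4 → 0x7C765EB4.
0x7C765EB4 = 2088132276.

2088132276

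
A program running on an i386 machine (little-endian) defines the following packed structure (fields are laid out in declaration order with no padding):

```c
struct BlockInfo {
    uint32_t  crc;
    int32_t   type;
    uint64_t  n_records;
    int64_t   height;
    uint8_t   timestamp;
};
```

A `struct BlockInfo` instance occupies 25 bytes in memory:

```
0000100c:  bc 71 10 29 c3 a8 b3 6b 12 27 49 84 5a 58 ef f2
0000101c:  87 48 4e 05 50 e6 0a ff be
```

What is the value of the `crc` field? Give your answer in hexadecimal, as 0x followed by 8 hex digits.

0x291071BC

`crc` is the first field, at byte offset 0, occupying 4 bytes.
Bytes at offsets 0..3: BC 71 10 29.
Little-endian stores the least-significant byte at the lowest address.
Reassemble most-significant byte first: 29 10 71 BC → 0x291071BC.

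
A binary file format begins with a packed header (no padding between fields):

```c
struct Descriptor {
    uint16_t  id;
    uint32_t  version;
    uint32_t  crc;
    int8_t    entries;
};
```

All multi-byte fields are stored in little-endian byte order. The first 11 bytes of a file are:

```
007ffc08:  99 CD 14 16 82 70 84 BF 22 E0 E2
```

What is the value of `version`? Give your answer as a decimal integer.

1887573524

`version` follows `id` (2 bytes), so it starts at byte offset 2 and occupies 4 bytes.
Bytes at offsets 2..5: 14 16 82 70.
Little-endian stores the least-significant byte at the lowest address.
Reassemble most-significant byte first: 70 82 16 14 → 0x70821614.
0x70821614 = 1887573524.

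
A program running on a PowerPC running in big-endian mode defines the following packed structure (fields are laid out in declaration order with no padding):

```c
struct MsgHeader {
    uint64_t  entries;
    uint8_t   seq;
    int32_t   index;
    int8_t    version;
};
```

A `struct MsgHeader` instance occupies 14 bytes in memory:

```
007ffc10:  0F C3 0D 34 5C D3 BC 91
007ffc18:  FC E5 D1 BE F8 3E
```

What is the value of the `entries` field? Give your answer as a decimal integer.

`entries` is the first field, at byte offset 0, occupying 8 bytes.
Bytes at offsets 0..7: 0F C3 0D 34 5C D3 BC 91.
In big-endian order the high byte comes first in memory.
The bytes are already most-significant first: 0x0FC30D345CD3BC91.
0x0FC30D345CD3BC91 = 1135766049574337681.

1135766049574337681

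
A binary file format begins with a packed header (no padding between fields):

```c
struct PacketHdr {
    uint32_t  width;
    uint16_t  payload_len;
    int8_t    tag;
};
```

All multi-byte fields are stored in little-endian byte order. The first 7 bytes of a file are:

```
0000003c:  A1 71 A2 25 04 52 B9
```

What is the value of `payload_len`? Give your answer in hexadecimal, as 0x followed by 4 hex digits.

`payload_len` follows `width` (4 bytes), so it starts at byte offset 4 and occupies 2 bytes.
Bytes at offsets 4..5: 04 52.
Little-endian stores the least-significant byte at the lowest address.
Reassemble most-significant byte first: 52 04 → 0x5204.

0x5204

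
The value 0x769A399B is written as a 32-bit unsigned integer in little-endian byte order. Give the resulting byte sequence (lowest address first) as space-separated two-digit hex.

Split into bytes (most-significant first): 76 9A 39 9B.
In little-endian order the low byte comes first in memory.
So at ascending addresses the bytes are 9B 39 9A 76.

9B 39 9A 76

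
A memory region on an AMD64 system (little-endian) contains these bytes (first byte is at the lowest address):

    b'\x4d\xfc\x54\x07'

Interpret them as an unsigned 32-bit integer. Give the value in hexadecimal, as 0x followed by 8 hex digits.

0x0754FC4D

Little-endian stores the least-significant byte at the lowest address.
Reassemble most-significant byte first: 07 54 FC 4D → 0x0754FC4D.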